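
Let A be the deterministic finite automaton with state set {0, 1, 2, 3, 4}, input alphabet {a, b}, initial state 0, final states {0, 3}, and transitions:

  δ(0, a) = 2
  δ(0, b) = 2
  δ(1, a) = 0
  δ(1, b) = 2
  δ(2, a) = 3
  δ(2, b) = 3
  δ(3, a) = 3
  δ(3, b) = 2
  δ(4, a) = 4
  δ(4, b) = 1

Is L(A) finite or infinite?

infinite

State 2 is reachable from the start and can reach an accepting state, and it lies on the cycle 2 → 3 → 2.
Traversing that cycle any number of times yields accepted strings of unbounded length, so the language is infinite.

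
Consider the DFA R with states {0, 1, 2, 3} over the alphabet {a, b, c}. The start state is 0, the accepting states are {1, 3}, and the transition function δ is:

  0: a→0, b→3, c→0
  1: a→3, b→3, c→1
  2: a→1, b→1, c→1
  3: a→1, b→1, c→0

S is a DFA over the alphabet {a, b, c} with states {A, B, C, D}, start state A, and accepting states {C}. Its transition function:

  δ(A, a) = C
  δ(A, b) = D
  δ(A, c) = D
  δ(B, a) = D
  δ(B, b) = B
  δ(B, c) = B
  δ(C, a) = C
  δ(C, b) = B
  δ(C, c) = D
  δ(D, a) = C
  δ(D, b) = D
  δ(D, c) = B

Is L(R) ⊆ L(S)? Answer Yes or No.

The string b is in L(R) but not in L(S).
So L(R) ⊄ L(S).

No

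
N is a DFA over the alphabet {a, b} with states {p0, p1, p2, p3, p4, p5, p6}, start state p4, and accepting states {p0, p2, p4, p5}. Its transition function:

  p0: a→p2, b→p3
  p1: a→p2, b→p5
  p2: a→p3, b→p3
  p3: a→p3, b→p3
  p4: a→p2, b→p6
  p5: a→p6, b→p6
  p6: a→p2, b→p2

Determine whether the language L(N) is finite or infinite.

The useful states (reachable from p4 and able to reach an accepting state) are {p2, p4, p6}.
Restricted to these states the transition graph has no cycle, so every accepting path has bounded length and L is finite.

finite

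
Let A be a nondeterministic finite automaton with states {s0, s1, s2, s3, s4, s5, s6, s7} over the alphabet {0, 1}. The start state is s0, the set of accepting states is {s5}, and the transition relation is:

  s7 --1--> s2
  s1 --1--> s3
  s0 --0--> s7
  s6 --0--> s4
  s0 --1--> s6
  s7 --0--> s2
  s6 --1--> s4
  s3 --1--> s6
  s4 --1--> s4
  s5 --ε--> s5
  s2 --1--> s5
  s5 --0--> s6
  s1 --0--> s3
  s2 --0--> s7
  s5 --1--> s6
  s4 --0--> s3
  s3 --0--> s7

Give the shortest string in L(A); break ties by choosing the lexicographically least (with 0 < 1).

A breadth-first search from s0 reaches an accepting state first via the path s0 → s7 → s2 → s5 on input 001.
No string of length < 3 is accepted (BFS exhausts all shorter strings without reaching an accepting state), and 001 is the lexicographically least accepting string of length 3.

001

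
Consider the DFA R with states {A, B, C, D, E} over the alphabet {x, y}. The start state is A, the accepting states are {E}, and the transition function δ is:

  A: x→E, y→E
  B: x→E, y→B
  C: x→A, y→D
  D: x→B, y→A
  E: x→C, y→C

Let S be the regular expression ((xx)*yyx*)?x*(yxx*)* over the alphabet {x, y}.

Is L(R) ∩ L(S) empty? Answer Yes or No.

No

The string x is accepted by both R and S.
Hence L(R) ∩ L(S) ≠ ∅.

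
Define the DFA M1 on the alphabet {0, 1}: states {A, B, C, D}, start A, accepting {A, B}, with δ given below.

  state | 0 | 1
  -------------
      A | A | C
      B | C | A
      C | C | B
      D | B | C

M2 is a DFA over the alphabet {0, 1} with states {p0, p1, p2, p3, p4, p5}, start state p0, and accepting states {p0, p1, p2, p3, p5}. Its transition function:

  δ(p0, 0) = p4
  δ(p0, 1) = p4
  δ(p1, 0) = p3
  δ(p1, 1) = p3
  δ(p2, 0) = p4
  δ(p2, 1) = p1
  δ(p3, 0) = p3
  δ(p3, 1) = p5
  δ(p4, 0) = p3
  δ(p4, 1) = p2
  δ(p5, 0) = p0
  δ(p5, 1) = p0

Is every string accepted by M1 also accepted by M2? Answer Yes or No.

No

The string 0 is in L(M1) but not in L(M2).
So L(M1) ⊄ L(M2).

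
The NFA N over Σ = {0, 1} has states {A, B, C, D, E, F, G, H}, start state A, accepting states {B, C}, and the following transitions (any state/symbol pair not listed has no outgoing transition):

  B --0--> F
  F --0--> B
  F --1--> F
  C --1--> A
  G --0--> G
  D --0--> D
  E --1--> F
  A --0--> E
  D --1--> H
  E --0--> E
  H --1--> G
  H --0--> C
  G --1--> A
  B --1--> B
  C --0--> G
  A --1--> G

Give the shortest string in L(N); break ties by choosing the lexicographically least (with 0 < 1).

A breadth-first search from A reaches an accepting state first via the path A → E → F → B on input 010.
No string of length < 3 is accepted (BFS exhausts all shorter strings without reaching an accepting state), and 010 is the lexicographically least accepting string of length 3.

010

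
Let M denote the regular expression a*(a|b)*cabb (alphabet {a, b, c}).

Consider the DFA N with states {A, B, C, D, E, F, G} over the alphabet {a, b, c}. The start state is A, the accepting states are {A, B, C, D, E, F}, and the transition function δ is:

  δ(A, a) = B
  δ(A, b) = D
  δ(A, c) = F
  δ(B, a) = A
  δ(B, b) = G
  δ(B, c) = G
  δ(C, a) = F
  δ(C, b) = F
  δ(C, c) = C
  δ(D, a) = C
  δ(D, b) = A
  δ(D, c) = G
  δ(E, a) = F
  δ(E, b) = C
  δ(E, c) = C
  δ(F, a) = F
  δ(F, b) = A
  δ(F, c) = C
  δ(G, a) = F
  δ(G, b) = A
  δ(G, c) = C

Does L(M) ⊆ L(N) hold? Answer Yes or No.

Yes

Converting the expression M to a DFA (subset construction, then merging equivalent states) gives the minimal DFA with states {m0, m1, m2, m3, m4, m5}, start state m0, accepting states {m5} and transitions m0: a→m0, b→m0, c→m1; m1: a→m2, b→m3, c→m3; m2: a→m3, b→m4, c→m3; m3: a→m3, b→m3, c→m3; m4: a→m3, b→m5, c→m3; m5: a→m3, b→m3, c→m3.
Exploring the product automaton M × N from the start pair (m0, A), following both machines on each input symbol, reaches 18 state pairs: (m0, A), (m0, B), (m0, D), (m1, F), (m0, G), (m1, G), (m0, C), (m2, F), (m3, A), (m3, C), (m0, F), (m1, C), (m3, F), (m4, A), (m3, B), (m3, D), (m5, D), (m3, G).
M accepts in {m5} and N accepts in {A, B, C, D, E, F}. The reachable pairs whose M-component is accepting are (m5, D); in each of them the N-component is accepting too, so the product for L(M) \ L(N) (M-component accepting, N-component rejecting) has no reachable accepting pair and the difference is empty.
Hence every string in L(M) is also in L(N).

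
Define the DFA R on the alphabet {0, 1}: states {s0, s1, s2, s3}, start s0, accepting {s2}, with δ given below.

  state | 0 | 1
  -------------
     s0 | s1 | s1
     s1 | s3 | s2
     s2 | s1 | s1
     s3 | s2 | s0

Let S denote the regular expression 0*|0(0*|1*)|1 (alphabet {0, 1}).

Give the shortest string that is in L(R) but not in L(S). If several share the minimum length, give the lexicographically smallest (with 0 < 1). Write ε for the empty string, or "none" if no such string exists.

The string 11 is accepted by R but not by S.
No shorter string lies in the difference, and 11 is the lexicographically first length-2 string in L(R) \ L(S).

11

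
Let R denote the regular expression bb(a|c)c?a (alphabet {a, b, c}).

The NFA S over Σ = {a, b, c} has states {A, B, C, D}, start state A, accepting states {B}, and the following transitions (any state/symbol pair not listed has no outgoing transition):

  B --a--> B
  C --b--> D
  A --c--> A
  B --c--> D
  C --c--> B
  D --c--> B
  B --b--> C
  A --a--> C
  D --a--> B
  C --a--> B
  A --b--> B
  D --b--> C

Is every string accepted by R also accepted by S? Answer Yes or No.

Converting the expression R to a DFA (subset construction, then merging equivalent states) gives the minimal DFA with states {r0, r1, r2, r3, r4, r5, r6}, start state r0, accepting states {r5} and transitions r0: a→r1, b→r2, c→r1; r1: a→r1, b→r1, c→r1; r2: a→r1, b→r3, c→r1; r3: a→r4, b→r1, c→r4; r4: a→r5, b→r1, c→r6; r5: a→r1, b→r1, c→r1; r6: a→r5, b→r1, c→r1.
Exploring the product automaton R × S from the start pair (r0, A), following both machines on each input symbol, reaches 10 state pairs: (r0, A), (r1, C), (r2, B), (r1, A), (r1, B), (r1, D), (r3, C), (r4, B), (r5, B), (r6, D).
R accepts in {r5} and S accepts in {B}. The reachable pairs whose R-component is accepting are (r5, B); in each of them the S-component is accepting too, so the product for L(R) \ L(S) (R-component accepting, S-component rejecting) has no reachable accepting pair and the difference is empty.
Hence every string in L(R) is also in L(S).

Yes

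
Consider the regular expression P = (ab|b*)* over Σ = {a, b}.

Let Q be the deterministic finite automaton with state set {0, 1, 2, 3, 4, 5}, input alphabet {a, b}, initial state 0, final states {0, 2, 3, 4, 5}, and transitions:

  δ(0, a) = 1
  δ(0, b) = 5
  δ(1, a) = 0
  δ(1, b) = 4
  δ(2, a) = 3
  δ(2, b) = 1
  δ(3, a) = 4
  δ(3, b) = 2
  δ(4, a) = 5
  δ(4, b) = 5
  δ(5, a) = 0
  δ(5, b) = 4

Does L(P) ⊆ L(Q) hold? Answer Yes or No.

Yes

Converting the expression P to a DFA (subset construction, then merging equivalent states) gives the minimal DFA with states {p0, p1, p2}, start state p0, accepting states {p0} and transitions p0: a→p1, b→p0; p1: a→p2, b→p0; p2: a→p2, b→p2.
Exploring the product automaton P × Q from the start pair (p0, 0), following both machines on each input symbol, reaches 10 state pairs: (p0, 0), (p1, 1), (p0, 5), (p2, 0), (p0, 4), (p1, 0), (p2, 1), (p2, 5), (p1, 5), (p2, 4).
P accepts in {p0} and Q accepts in {0, 2, 3, 4, 5}. The reachable pairs whose P-component is accepting are (p0, 0), (p0, 5), (p0, 4); in each of them the Q-component is accepting too, so the product for L(P) \ L(Q) (P-component accepting, Q-component rejecting) has no reachable accepting pair and the difference is empty.
Hence every string in L(P) is also in L(Q).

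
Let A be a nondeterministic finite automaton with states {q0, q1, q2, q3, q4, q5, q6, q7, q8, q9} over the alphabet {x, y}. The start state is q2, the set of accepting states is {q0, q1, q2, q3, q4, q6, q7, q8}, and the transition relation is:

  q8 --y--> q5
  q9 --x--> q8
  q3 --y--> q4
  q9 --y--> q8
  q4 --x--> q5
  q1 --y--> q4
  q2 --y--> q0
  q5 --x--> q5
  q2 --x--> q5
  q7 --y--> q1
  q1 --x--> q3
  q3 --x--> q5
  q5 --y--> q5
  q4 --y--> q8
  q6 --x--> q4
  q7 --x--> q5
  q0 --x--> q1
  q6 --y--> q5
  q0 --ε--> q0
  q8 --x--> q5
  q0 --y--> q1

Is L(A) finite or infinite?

The useful states (reachable from q2 and able to reach an accepting state) are {q0, q1, q2, q3, q4, q8}.
Restricted to these states the transition graph has no cycle, so every accepting path has bounded length and L is finite.

finite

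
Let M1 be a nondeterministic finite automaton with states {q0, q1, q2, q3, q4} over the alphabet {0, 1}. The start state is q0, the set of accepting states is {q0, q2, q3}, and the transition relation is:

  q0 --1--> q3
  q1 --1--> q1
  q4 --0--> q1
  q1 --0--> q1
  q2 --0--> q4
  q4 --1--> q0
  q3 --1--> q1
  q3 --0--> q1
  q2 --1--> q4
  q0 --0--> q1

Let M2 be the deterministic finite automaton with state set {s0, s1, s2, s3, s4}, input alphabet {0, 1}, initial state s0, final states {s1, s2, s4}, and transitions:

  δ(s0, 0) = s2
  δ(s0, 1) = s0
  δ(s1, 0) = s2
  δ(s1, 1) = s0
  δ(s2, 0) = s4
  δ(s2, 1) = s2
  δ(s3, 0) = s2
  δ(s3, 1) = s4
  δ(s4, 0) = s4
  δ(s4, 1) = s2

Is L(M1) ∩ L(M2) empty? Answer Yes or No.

Yes

Exploring the product automaton M1 × M2 from the start pair (q0, s0), following both machines on each input symbol, reaches 5 state pairs: (q0, s0), (q1, s2), (q3, s0), (q1, s4), (q1, s0).
M1 accepts in {q0, q2, q3} and M2 accepts in {s1, s2, s4}; no reachable pair has both components accepting, so no string drives both machines to acceptance simultaneously and L(M1) ∩ L(M2) = ∅.
So no string is accepted by both, and the intersection is empty.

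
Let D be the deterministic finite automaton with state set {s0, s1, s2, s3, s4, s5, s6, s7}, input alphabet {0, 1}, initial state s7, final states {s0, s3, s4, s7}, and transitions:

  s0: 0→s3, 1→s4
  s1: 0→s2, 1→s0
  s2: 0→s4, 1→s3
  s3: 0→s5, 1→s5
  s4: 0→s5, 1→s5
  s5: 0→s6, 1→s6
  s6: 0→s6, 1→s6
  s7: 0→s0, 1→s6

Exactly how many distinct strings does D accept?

4

The useful subgraph on states {s0, s3, s4, s7} is acyclic, so L(D) is finite; the longest accepting path visits 3 useful states, giving maximum string length 2.
Counting accepting paths from s7 by length: 1 of length 0, 1 of length 1, 2 of length 2. Total 4.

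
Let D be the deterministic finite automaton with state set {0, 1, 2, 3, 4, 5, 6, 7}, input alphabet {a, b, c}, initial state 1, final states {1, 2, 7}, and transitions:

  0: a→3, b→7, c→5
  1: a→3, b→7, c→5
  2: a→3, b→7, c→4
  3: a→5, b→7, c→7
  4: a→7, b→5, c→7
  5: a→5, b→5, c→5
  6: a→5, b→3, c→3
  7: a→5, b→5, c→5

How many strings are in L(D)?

4

The useful subgraph on states {1, 3, 7} is acyclic, so L(D) is finite; the longest accepting path visits 3 useful states, giving maximum string length 2.
Counting accepting paths from 1 by length: 1 of length 0, 1 of length 1, 2 of length 2. Total 4.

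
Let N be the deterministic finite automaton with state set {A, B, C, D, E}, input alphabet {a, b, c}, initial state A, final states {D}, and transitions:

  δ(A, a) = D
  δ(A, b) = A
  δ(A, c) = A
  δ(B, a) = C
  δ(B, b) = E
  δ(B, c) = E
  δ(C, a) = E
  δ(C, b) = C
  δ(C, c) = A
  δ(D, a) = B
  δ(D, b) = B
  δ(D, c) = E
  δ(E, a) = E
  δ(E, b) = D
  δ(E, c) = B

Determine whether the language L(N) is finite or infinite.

State A is reachable from the start and can reach an accepting state, and it lies on the cycle A → A.
Traversing that cycle any number of times yields accepted strings of unbounded length, so the language is infinite.

infinite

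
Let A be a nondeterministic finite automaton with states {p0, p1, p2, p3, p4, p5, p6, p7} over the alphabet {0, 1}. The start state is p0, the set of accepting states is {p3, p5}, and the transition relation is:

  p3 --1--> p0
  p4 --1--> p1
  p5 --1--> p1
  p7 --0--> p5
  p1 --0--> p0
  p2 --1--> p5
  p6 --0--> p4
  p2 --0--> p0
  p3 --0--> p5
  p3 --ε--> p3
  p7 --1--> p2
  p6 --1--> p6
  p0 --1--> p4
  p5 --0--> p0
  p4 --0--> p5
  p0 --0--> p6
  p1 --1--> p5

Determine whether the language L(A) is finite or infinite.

State p0 is reachable from the start and can reach an accepting state, and it lies on the cycle p0 → p4 → p1 → p0.
Traversing that cycle any number of times yields accepted strings of unbounded length, so the language is infinite.

infinite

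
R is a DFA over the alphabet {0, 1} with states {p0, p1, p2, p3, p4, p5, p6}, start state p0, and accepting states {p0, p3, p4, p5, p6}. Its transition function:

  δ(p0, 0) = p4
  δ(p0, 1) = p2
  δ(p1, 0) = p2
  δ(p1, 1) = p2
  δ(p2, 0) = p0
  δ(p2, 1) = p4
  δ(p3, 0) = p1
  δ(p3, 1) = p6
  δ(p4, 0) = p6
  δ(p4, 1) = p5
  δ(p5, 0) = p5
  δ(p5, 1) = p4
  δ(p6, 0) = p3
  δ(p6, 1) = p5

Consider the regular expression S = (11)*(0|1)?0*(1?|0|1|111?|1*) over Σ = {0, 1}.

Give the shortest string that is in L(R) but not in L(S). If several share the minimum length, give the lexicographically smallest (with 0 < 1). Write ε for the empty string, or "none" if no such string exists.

010

The string 010 is accepted by R but not by S.
No shorter string lies in the difference, and 010 is the lexicographically first length-3 string in L(R) \ L(S).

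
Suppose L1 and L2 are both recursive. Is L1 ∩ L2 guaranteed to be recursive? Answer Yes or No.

Run both deciders on the input and accept iff both accept; the combined machine always halts.
So the recursive languages are closed under intersection.

Yes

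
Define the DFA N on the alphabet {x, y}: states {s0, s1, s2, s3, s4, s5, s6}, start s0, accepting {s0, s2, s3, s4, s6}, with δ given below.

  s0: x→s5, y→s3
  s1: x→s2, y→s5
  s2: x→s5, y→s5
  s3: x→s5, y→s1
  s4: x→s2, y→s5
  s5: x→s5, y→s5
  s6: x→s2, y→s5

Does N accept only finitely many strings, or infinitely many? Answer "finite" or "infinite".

The useful states (reachable from s0 and able to reach an accepting state) are {s0, s1, s2, s3}.
Restricted to these states the transition graph has no cycle, so every accepting path has bounded length and L is finite.

finite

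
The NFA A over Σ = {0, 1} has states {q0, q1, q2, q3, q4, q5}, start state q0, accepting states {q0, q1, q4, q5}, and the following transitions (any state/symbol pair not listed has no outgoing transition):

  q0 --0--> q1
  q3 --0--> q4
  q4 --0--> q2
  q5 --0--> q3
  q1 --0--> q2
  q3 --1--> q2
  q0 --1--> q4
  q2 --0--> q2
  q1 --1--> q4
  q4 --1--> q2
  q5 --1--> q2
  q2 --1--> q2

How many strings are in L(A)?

4

The useful subgraph on states {q0, q1, q4} is acyclic, so L(A) is finite; the longest accepting path visits 3 useful states, giving maximum string length 2.
Counting accepting paths from q0 by length: 1 of length 0, 2 of length 1, 1 of length 2. Total 4.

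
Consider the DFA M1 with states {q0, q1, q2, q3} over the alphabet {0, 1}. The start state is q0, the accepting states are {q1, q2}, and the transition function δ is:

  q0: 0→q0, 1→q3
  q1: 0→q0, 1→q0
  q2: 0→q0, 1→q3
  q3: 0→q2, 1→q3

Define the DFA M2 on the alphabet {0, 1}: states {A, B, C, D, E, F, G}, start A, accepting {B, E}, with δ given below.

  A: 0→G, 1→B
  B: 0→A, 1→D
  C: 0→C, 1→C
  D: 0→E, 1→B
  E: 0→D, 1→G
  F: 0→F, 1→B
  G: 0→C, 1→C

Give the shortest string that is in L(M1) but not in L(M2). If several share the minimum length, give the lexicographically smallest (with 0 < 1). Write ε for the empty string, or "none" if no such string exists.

The string 10 is accepted by M1 but not by M2.
No shorter string lies in the difference, and 10 is the lexicographically first length-2 string in L(M1) \ L(M2).

10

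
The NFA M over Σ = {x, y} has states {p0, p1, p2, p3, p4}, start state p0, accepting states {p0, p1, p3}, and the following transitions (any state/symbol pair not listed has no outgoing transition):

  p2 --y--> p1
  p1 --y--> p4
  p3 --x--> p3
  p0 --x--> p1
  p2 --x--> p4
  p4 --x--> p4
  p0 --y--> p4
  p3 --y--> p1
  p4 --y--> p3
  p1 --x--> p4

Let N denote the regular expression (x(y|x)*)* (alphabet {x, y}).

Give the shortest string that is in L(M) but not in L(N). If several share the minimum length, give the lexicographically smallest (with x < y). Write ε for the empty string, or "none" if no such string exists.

The string yy is accepted by M but not by N.
No shorter string lies in the difference, and yy is the lexicographically first length-2 string in L(M) \ L(N).

yy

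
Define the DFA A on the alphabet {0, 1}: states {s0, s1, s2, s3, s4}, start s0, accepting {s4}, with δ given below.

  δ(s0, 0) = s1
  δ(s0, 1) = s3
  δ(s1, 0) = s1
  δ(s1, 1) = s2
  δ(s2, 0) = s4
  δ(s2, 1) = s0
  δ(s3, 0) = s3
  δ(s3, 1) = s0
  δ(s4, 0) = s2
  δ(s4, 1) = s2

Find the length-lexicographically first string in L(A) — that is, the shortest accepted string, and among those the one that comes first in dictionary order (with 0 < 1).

010

A breadth-first search from s0 reaches an accepting state first via the path s0 → s1 → s2 → s4 on input 010.
No string of length < 3 is accepted (BFS exhausts all shorter strings without reaching an accepting state), and 010 is the lexicographically least accepting string of length 3.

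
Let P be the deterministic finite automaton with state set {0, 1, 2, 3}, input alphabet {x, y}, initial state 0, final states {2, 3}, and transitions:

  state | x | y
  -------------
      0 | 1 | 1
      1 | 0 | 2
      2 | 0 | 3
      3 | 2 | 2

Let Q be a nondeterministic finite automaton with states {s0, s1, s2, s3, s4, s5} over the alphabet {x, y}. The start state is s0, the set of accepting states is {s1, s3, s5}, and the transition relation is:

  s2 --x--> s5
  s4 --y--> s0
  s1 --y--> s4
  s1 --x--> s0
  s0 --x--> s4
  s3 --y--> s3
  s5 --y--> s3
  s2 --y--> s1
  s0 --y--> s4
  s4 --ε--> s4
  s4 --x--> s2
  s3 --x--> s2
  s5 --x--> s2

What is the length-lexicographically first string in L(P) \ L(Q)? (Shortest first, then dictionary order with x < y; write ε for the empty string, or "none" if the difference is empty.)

The string xy is accepted by P but not by Q.
No shorter string lies in the difference, and xy is the lexicographically first length-2 string in L(P) \ L(Q).

xy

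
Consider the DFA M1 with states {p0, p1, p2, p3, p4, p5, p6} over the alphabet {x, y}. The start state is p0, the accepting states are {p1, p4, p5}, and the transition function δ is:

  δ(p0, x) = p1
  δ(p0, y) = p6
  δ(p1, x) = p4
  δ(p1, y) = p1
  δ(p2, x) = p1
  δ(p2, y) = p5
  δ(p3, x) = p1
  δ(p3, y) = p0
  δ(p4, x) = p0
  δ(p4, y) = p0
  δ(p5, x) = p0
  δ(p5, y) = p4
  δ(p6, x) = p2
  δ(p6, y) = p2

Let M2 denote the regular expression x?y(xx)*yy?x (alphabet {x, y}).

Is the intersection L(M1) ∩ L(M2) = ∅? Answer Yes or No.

No

The string yyx is accepted by both M1 and M2.
Hence L(M1) ∩ L(M2) ≠ ∅.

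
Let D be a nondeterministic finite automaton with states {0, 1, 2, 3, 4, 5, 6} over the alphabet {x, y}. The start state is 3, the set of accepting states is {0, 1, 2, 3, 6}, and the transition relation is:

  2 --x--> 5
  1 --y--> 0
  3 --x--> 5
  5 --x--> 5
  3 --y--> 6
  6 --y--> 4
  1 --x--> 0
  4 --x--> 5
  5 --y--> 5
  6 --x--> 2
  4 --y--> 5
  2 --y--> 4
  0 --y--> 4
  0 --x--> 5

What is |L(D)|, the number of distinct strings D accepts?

The useful subgraph on states {2, 3, 6} is acyclic, so L(D) is finite; the longest accepting path visits 3 useful states, giving maximum string length 2.
Counting accepting paths from 3 by length: 1 of length 0, 1 of length 1, 1 of length 2. Total 3.

3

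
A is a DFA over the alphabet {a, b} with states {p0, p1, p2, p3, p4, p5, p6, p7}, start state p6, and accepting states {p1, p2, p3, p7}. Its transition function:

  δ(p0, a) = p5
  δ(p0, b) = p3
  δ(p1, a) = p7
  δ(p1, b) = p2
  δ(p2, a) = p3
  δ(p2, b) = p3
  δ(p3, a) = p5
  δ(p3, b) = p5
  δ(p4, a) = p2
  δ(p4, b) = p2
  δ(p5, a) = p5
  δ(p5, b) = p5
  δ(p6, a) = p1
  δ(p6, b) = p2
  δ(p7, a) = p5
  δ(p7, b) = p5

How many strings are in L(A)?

The useful subgraph on states {p1, p2, p3, p6, p7} is acyclic, so L(A) is finite; the longest accepting path visits 4 useful states, giving maximum string length 3.
Counting accepting paths from p6 by length: 2 of length 1, 4 of length 2, 2 of length 3. Total 8.

8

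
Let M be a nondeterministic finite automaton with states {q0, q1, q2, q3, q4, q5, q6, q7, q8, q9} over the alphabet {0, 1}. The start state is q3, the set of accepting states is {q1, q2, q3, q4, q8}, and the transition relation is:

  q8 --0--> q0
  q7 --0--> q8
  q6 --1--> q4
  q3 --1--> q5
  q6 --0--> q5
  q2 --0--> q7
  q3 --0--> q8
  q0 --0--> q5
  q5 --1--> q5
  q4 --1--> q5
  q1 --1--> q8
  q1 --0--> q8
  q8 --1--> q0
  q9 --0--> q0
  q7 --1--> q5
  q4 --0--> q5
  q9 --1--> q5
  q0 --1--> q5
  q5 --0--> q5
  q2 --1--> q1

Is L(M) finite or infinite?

The useful states (reachable from q3 and able to reach an accepting state) are {q3, q8}.
Restricted to these states the transition graph has no cycle, so every accepting path has bounded length and L is finite.

finite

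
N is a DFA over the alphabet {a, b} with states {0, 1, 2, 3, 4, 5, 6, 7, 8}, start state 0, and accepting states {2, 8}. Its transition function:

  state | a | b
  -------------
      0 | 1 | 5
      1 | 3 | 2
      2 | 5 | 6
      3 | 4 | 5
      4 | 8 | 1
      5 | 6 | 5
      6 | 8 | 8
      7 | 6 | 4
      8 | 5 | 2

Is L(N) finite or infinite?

infinite

State 5 is reachable from the start and can reach an accepting state, and it lies on the cycle 5 → 5.
Traversing that cycle any number of times yields accepted strings of unbounded length, so the language is infinite.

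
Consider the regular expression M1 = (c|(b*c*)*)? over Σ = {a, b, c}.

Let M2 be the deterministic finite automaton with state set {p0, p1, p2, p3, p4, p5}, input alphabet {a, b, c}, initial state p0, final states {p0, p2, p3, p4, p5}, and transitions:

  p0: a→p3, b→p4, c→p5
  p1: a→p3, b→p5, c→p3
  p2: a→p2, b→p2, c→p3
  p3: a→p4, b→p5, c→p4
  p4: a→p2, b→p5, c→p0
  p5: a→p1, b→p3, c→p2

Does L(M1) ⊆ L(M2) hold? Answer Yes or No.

Converting the expression M1 to a DFA (subset construction, then merging equivalent states) gives the minimal DFA with states {r0, r1}, start state r0, accepting states {r0} and transitions r0: a→r1, b→r0, c→r0; r1: a→r1, b→r1, c→r1.
Exploring the product automaton M1 × M2 from the start pair (r0, p0), following both machines on each input symbol, reaches 11 state pairs: (r0, p0), (r1, p3), (r0, p4), (r0, p5), (r1, p4), (r1, p5), (r1, p2), (r1, p1), (r0, p3), (r0, p2), (r1, p0).
M1 accepts in {r0} and M2 accepts in {p0, p2, p3, p4, p5}. The reachable pairs whose M1-component is accepting are (r0, p0), (r0, p4), (r0, p5), (r0, p3), (r0, p2); in each of them the M2-component is accepting too, so the product for L(M1) \ L(M2) (M1-component accepting, M2-component rejecting) has no reachable accepting pair and the difference is empty.
Hence every string in L(M1) is also in L(M2).

Yes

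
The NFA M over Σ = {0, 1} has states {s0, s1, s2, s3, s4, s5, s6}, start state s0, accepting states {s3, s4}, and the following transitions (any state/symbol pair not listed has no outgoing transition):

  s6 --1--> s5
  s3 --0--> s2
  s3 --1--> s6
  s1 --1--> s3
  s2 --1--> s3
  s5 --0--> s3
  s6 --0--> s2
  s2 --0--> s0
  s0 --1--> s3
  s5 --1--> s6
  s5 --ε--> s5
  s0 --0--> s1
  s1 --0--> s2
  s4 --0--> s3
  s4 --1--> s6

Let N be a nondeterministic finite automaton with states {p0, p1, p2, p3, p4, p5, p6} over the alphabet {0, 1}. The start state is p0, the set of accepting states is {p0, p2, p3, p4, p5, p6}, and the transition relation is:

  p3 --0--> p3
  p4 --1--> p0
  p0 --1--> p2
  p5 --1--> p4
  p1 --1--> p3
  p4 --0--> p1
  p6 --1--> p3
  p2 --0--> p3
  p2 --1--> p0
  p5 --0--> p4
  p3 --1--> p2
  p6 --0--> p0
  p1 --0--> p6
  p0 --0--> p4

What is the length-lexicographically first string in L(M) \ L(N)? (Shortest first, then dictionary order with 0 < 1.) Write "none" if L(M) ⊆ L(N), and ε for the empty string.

Exploring the product automaton M × N from the start pair (s0, p0), following both machines on each input symbol, reaches 23 state pairs: (s0, p0), (s1, p4), (s3, p2), (s2, p1), (s3, p0), (s2, p3), (s6, p0), (s0, p6), (s3, p3), (s2, p4), (s6, p2), (s0, p3), (s5, p2), (s1, p0), (s0, p1), (s5, p0), (s1, p3), (s1, p6), (s3, p4), (s2, p0), (s0, p4), (s1, p1), (s2, p6).
M accepts in {s3, s4} and N accepts in {p0, p2, p3, p4, p5, p6}. The reachable pairs whose M-component is accepting are (s3, p2), (s3, p0), (s3, p3), (s3, p4); in each of them the N-component is accepting too, so the product for L(M) \ L(N) (M-component accepting, N-component rejecting) has no reachable accepting pair and the difference is empty.
So every string accepted by M is also accepted by N: L(M) \ L(N) = ∅ and there is no such string.

none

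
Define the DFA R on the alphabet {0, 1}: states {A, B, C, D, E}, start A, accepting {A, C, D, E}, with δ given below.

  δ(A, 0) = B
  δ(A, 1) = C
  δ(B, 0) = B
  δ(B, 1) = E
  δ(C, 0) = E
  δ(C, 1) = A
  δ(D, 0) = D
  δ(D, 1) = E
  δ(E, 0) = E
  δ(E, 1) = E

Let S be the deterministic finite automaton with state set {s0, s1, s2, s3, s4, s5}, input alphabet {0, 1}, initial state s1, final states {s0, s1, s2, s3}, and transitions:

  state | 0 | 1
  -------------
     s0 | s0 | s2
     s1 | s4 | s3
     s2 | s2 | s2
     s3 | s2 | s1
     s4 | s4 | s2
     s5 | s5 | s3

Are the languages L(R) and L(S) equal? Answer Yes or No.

Exploring the product automaton R × S from the start pair (A, s1), following both machines on each input symbol, reaches 4 state pairs: (A, s1), (B, s4), (C, s3), (E, s2).
R accepts in {A, C, D, E} and S accepts in {s0, s1, s2, s3}. In every reachable pair the two components are either both accepting — (A, s1), (C, s3), (E, s2) — or both non-accepting, so no string is accepted by exactly one of the machines: L(R) \ L(S) and L(S) \ L(R) are both empty.
Hence every string is accepted by R iff it is accepted by S, and the two languages coincide.

Yes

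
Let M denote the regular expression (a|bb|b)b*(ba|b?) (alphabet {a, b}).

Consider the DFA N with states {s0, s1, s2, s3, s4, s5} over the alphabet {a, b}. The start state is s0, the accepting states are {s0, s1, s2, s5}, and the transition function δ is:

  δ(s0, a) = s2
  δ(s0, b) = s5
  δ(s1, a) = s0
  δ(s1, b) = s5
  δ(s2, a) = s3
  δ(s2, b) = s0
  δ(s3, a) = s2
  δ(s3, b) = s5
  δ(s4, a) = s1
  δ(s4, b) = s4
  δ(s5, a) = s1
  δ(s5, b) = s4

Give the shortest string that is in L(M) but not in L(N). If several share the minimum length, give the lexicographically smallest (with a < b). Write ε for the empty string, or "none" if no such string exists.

bb

The string bb is accepted by M but not by N.
No shorter string lies in the difference, and bb is the lexicographically first length-2 string in L(M) \ L(N).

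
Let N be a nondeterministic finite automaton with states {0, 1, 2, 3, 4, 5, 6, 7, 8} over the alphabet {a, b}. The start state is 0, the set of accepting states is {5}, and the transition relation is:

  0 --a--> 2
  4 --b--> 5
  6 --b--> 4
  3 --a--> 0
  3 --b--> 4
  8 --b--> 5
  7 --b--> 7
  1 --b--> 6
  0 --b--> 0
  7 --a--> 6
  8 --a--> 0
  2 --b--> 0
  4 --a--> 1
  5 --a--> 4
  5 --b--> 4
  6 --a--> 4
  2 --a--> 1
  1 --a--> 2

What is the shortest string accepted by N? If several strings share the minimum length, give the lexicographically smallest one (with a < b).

aabab

A breadth-first search from 0 reaches an accepting state first via the path 0 → 2 → 1 → 6 → 4 → 5 on input aabab.
No string of length < 5 is accepted (BFS exhausts all shorter strings without reaching an accepting state), and aabab is the lexicographically least accepting string of length 5.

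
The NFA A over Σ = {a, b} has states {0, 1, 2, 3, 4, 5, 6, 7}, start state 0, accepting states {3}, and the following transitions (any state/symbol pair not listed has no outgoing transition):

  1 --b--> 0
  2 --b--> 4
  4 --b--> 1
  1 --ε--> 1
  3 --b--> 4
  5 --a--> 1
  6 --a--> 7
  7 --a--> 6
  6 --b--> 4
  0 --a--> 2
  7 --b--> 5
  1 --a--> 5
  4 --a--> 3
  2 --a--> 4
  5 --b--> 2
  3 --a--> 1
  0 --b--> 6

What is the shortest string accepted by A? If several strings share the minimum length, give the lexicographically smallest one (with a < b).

aaa

A breadth-first search from 0 reaches an accepting state first via the path 0 → 2 → 4 → 3 on input aaa.
No string of length < 3 is accepted (BFS exhausts all shorter strings without reaching an accepting state), and aaa is the lexicographically least accepting string of length 3.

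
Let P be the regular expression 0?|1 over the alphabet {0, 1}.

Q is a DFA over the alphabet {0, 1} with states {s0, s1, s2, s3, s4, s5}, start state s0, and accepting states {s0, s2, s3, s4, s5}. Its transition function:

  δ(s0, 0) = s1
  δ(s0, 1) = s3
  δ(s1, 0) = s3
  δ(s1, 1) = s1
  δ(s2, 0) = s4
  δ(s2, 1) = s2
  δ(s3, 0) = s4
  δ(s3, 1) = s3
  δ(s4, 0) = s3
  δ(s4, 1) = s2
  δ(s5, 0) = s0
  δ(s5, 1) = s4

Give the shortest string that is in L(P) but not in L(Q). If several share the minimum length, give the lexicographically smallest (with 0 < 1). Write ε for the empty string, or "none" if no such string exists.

0

The string 0 is accepted by P but not by Q.
No shorter string lies in the difference, and 0 is the lexicographically first length-1 string in L(P) \ L(Q).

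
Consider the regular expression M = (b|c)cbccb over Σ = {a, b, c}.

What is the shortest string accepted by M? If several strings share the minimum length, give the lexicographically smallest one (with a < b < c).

bcbccb

By inspection of the expression, no string of length less than 6 matches, and bcbccb is the lexicographically first match of length 6.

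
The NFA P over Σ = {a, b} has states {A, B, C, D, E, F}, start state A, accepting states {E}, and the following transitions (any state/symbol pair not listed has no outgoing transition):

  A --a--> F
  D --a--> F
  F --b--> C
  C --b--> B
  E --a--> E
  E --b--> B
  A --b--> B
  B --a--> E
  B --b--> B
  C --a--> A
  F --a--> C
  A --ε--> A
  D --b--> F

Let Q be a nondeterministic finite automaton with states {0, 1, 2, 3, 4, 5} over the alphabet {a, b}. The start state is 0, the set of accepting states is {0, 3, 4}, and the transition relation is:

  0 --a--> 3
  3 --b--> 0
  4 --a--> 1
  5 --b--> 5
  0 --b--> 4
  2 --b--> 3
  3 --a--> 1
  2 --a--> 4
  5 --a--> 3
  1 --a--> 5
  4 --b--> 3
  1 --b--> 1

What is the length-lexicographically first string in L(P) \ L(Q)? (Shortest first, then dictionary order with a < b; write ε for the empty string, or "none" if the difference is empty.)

The string ba is accepted by P but not by Q.
No shorter string lies in the difference, and ba is the lexicographically first length-2 string in L(P) \ L(Q).

ba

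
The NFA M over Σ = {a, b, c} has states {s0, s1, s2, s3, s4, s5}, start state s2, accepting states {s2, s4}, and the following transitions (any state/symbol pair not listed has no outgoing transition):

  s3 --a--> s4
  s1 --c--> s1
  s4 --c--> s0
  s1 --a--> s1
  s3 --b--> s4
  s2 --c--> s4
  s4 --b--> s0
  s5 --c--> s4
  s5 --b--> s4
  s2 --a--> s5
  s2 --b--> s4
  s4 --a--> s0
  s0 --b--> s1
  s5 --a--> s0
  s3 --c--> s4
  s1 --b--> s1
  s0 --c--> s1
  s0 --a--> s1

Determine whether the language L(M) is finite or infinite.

finite

The useful states (reachable from s2 and able to reach an accepting state) are {s2, s4, s5}.
Restricted to these states the transition graph has no cycle, so every accepting path has bounded length and L is finite.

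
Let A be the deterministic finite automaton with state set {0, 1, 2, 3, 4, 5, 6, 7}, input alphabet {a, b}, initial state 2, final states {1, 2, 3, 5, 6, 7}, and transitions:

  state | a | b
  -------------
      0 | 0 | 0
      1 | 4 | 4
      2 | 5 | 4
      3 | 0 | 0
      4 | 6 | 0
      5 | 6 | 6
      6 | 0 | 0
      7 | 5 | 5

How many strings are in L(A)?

The useful subgraph on states {2, 4, 5, 6} is acyclic, so L(A) is finite; the longest accepting path visits 3 useful states, giving maximum string length 2.
Counting accepting paths from 2 by length: 1 of length 0, 1 of length 1, 3 of length 2. Total 5.

5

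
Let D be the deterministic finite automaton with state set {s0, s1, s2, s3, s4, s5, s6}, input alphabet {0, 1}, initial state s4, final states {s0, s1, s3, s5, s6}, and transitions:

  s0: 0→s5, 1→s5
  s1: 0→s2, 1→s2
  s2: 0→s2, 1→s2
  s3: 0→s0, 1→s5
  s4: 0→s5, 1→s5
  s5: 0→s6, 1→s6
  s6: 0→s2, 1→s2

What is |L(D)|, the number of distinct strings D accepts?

The useful subgraph on states {s4, s5, s6} is acyclic, so L(D) is finite; the longest accepting path visits 3 useful states, giving maximum string length 2.
Counting accepting paths from s4 by length: 2 of length 1, 4 of length 2. Total 6.

6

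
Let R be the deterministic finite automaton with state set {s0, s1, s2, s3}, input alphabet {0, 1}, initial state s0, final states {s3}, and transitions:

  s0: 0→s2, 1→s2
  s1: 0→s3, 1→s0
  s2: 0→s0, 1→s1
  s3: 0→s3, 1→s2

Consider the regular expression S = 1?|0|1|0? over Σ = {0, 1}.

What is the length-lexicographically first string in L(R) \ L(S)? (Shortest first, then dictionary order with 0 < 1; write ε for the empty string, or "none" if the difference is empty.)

010

The string 010 is accepted by R but not by S.
No shorter string lies in the difference, and 010 is the lexicographically first length-3 string in L(R) \ L(S).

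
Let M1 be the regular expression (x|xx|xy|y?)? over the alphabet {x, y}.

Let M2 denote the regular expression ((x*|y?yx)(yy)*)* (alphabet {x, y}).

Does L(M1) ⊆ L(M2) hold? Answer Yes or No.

No

The string y is in L(M1) but not in L(M2).
So L(M1) ⊄ L(M2).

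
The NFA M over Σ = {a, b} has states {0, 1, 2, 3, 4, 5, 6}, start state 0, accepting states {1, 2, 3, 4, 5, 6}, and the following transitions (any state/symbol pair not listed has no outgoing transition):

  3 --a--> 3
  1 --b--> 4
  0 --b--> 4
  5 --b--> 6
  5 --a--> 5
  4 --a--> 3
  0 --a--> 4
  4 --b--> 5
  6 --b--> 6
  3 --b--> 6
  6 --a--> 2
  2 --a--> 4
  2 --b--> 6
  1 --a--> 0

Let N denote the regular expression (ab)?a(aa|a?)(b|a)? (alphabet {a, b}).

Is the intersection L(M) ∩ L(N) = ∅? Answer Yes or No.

The string a is accepted by both M and N.
Hence L(M) ∩ L(N) ≠ ∅.

No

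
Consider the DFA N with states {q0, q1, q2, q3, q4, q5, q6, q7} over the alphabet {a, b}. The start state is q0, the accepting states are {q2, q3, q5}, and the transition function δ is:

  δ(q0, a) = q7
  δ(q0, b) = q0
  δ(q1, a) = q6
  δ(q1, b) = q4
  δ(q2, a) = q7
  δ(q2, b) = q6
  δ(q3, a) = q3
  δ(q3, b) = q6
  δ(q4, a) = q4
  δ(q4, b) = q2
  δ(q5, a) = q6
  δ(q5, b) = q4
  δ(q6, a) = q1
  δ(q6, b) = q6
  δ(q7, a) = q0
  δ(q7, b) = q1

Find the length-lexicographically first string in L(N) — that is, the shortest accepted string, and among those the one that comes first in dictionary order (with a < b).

abbb

A breadth-first search from q0 reaches an accepting state first via the path q0 → q7 → q1 → q4 → q2 on input abbb.
No string of length < 4 is accepted (BFS exhausts all shorter strings without reaching an accepting state), and abbb is the lexicographically least accepting string of length 4.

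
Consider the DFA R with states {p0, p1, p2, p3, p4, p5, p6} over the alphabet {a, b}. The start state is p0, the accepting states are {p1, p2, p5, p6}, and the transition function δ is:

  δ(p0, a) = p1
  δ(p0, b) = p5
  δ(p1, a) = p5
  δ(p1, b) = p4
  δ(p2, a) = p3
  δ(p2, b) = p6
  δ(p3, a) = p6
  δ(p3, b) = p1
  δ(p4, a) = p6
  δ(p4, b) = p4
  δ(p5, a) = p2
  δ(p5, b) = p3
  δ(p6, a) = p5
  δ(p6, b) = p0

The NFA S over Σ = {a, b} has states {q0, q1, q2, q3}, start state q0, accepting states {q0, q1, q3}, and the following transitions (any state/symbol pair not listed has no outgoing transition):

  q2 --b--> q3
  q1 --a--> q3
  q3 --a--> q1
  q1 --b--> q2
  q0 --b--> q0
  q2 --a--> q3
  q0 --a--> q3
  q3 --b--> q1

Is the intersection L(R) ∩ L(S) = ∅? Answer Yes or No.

No

The string a is accepted by both R and S.
Hence L(R) ∩ L(S) ≠ ∅.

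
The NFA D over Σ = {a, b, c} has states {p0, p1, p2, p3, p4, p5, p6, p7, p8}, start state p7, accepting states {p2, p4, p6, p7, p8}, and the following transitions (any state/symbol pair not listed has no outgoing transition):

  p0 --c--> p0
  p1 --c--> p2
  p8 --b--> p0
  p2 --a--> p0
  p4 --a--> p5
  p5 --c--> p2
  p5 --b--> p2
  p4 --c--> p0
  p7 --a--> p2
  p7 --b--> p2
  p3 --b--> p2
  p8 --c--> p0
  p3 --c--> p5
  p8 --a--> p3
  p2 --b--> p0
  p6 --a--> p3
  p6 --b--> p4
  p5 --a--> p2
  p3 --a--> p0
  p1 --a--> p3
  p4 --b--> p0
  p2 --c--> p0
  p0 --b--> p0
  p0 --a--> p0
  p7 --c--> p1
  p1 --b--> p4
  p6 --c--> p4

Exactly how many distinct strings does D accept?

The useful subgraph on states {p1, p2, p3, p4, p5, p7} is acyclic, so L(D) is finite; the longest accepting path visits 5 useful states, giving maximum string length 4.
Counting accepting paths from p7 by length: 1 of length 0, 2 of length 1, 2 of length 2, 1 of length 3, 6 of length 4. Total 12.

12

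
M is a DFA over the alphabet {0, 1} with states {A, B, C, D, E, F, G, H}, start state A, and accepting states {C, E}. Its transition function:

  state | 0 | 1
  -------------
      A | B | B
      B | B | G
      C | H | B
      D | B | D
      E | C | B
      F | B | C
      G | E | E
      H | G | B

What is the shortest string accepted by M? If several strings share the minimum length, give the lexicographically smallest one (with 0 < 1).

A breadth-first search from A reaches an accepting state first via the path A → B → G → E on input 010.
No string of length < 3 is accepted (BFS exhausts all shorter strings without reaching an accepting state), and 010 is the lexicographically least accepting string of length 3.

010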